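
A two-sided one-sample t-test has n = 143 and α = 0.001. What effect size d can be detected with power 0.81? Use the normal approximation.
d ≈ 0.35

Minimum detectable effect (one-sample t-test, normal approximation):
d = (z_{α/2} + z_β) / √n
d = (3.291 + 0.878) / √143
d = 4.168 / 11.958
d ≈ 0.35

By Cohen's convention (0.2 small / 0.5 medium / 0.8 large): small effect.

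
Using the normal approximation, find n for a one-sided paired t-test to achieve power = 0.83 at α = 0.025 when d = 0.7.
n = 18 pairs

Sample size formula (paired t-test, normal approximation):
n = ((z_α + z_β) / d)²

z_α = 1.960 (for α = 0.025, one-sided)
z_β = 0.954 (for power = 0.83)
d = 0.7

n = ((1.960 + 0.954) / 0.7)²
n = (4.163)²
n ≈ 17.33
Round up to the next whole number: n = 18 pairs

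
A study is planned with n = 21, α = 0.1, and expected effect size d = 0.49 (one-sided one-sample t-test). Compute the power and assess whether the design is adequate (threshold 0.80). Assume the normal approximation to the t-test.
Power ≈ 0.83; the study is adequately powered (power ≥ 0.80)

Power calculation (one-sample t-test, normal approximation):
z_β = d · √n - z_α
z_β = 0.49 · √21 - 1.282
z_β = 0.49 · 4.583 - 1.282
z_β = 0.964

Power = Φ(z_β) = Φ(0.964) ≈ 0.832

Effect size d = 0.49 is small by Cohen's convention (0.2/0.5/0.8).

Threshold: power ≥ 0.80 is conventionally adequate.
Power ≈ 0.83 → the study is adequately powered (power ≥ 0.80).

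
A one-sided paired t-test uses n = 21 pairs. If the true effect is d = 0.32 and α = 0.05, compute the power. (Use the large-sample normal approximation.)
Power ≈ 0.43

Power calculation (paired t-test, normal approximation):
z_β = d · √n - z_α
z_β = 0.32 · √21 - 1.645
z_β = 0.32 · 4.583 - 1.645
z_β = -0.178

Power = Φ(z_β) = Φ(-0.178) ≈ 0.429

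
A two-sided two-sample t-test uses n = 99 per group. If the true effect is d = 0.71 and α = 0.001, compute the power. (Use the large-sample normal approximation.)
Power ≈ 0.96

Power calculation (two-sample t-test, normal approximation):
z_β = d · √(n/2) - z_{α/2}
z_β = 0.71 · √(99/2) - 3.291
z_β = 0.71 · 7.036 - 3.291
z_β = 1.705

Power = Φ(z_β) = Φ(1.705) ≈ 0.956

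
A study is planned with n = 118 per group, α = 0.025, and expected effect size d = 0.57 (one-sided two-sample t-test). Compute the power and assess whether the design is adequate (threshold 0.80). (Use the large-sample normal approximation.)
Power ≈ 0.99; the study is adequately powered (power ≥ 0.80)

Power calculation (two-sample t-test, normal approximation):
z_β = d · √(n/2) - z_α
z_β = 0.57 · √(118/2) - 1.960
z_β = 0.57 · 7.681 - 1.960
z_β = 2.418

Power = Φ(z_β) = Φ(2.418) ≈ 0.992

Effect size d = 0.57 is medium by Cohen's convention (0.2/0.5/0.8).

Threshold: power ≥ 0.80 is conventionally adequate.
Power ≈ 0.99 → the study is adequately powered (power ≥ 0.80).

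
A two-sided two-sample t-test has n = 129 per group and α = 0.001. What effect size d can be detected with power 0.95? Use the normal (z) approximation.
d ≈ 0.61

Minimum detectable effect (two-sample t-test, normal approximation):
d = (z_{α/2} + z_β) / √(n/2)
d = (3.291 + 1.645) / √(129/2)
d = 4.935 / 8.031
d ≈ 0.61

By Cohen's convention (0.2 small / 0.5 medium / 0.8 large): medium effect.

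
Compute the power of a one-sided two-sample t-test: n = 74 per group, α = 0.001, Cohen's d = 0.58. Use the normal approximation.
Power ≈ 0.67

Power calculation (two-sample t-test, normal approximation):
z_β = d · √(n/2) - z_α
z_β = 0.58 · √(74/2) - 3.090
z_β = 0.58 · 6.083 - 3.090
z_β = 0.438

Power = Φ(z_β) = Φ(0.438) ≈ 0.669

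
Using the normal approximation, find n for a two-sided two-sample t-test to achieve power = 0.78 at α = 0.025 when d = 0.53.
n = 65 per group

Sample size formula (two-sample t-test, normal approximation):
n = 2 · ((z_{α/2} + z_β) / d)²

z_{α/2} = 2.241 (for α = 0.025, two-sided)
z_β = 0.772 (for power = 0.78)
d = 0.53

n = 2 · ((2.241 + 0.772) / 0.53)²
n = 2 · (5.685)²
n ≈ 64.64
Round up to the next whole number: n = 65 per group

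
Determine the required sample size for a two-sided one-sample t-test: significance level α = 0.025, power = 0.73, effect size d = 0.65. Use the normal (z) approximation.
n = 20

Sample size formula (one-sample t-test, normal approximation):
n = ((z_{α/2} + z_β) / d)²

z_{α/2} = 2.241 (for α = 0.025, two-sided)
z_β = 0.613 (for power = 0.73)
d = 0.65

n = ((2.241 + 0.613) / 0.65)²
n = (4.391)²
n ≈ 19.28
Round up to the next whole number: n = 20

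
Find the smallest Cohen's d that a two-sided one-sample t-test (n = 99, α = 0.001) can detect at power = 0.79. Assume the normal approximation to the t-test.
d ≈ 0.41

Minimum detectable effect (one-sample t-test, normal approximation):
d = (z_{α/2} + z_β) / √n
d = (3.291 + 0.806) / √99
d = 4.097 / 9.950
d ≈ 0.41

By Cohen's convention (0.2 small / 0.5 medium / 0.8 large): small effect.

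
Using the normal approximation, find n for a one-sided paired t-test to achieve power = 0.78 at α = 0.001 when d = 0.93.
n = 18 pairs

Sample size formula (paired t-test, normal approximation):
n = ((z_α + z_β) / d)²

z_α = 3.090 (for α = 0.001, one-sided)
z_β = 0.772 (for power = 0.78)
d = 0.93

n = ((3.090 + 0.772) / 0.93)²
n = (4.153)²
n ≈ 17.25
Round up to the next whole number: n = 18 pairs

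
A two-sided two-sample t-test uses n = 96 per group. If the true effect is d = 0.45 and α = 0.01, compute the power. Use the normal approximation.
Power ≈ 0.71

Power calculation (two-sample t-test, normal approximation):
z_β = d · √(n/2) - z_{α/2}
z_β = 0.45 · √(96/2) - 2.576
z_β = 0.45 · 6.928 - 2.576
z_β = 0.542

Power = Φ(z_β) = Φ(0.542) ≈ 0.706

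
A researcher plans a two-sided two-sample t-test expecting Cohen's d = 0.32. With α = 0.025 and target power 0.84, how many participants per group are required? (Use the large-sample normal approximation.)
n = 205 per group

Sample size formula (two-sample t-test, normal approximation):
n = 2 · ((z_{α/2} + z_β) / d)²

z_{α/2} = 2.241 (for α = 0.025, two-sided)
z_β = 0.994 (for power = 0.84)
d = 0.32

n = 2 · ((2.241 + 0.994) / 0.32)²
n = 2 · (10.109)²
n ≈ 204.38
Round up to the next whole number: n = 205 per group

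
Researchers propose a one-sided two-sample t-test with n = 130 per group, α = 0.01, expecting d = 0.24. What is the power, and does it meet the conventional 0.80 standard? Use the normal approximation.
Power ≈ 0.35; the study is underpowered (power < 0.80)

Power calculation (two-sample t-test, normal approximation):
z_β = d · √(n/2) - z_α
z_β = 0.24 · √(130/2) - 2.326
z_β = 0.24 · 8.062 - 2.326
z_β = -0.391

Power = Φ(z_β) = Φ(-0.391) ≈ 0.348

Effect size d = 0.24 is small by Cohen's convention (0.2/0.5/0.8).

Threshold: power ≥ 0.80 is conventionally adequate.
Power ≈ 0.35 → the study is underpowered (power < 0.80).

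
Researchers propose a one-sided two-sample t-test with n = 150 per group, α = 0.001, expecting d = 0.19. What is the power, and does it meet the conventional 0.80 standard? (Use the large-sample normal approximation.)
Power ≈ 0.07; the study is underpowered (power < 0.80)

Power calculation (two-sample t-test, normal approximation):
z_β = d · √(n/2) - z_α
z_β = 0.19 · √(150/2) - 3.090
z_β = 0.19 · 8.660 - 3.090
z_β = -1.445

Power = Φ(z_β) = Φ(-1.445) ≈ 0.074

Effect size d = 0.19 is very small by Cohen's convention (0.2/0.5/0.8).

Threshold: power ≥ 0.80 is conventionally adequate.
Power ≈ 0.07 → the study is underpowered (power < 0.80).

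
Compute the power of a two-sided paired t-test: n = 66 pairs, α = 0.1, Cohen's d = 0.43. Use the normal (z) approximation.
Power ≈ 0.97

Power calculation (paired t-test, normal approximation):
z_β = d · √n - z_{α/2}
z_β = 0.43 · √66 - 1.645
z_β = 0.43 · 8.124 - 1.645
z_β = 1.848

Power = Φ(z_β) = Φ(1.848) ≈ 0.968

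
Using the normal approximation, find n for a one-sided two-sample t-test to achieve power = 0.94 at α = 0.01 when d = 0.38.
n = 209 per group

Sample size formula (two-sample t-test, normal approximation):
n = 2 · ((z_α + z_β) / d)²

z_α = 2.326 (for α = 0.01, one-sided)
z_β = 1.555 (for power = 0.94)
d = 0.38

n = 2 · ((2.326 + 1.555) / 0.38)²
n = 2 · (10.213)²
n ≈ 208.61
Round up to the next whole number: n = 209 per group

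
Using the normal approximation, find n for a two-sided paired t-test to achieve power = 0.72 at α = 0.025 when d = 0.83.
n = 12 pairs

Sample size formula (paired t-test, normal approximation):
n = ((z_{α/2} + z_β) / d)²

z_{α/2} = 2.241 (for α = 0.025, two-sided)
z_β = 0.583 (for power = 0.72)
d = 0.83

n = ((2.241 + 0.583) / 0.83)²
n = (3.402)²
n ≈ 11.57
Round up to the next whole number: n = 12 pairs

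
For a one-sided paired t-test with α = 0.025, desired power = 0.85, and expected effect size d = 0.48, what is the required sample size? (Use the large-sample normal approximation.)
n = 39 pairs

Sample size formula (paired t-test, normal approximation):
n = ((z_α + z_β) / d)²

z_α = 1.960 (for α = 0.025, one-sided)
z_β = 1.036 (for power = 0.85)
d = 0.48

n = ((1.960 + 1.036) / 0.48)²
n = (6.242)²
n ≈ 38.96
Round up to the next whole number: n = 39 pairs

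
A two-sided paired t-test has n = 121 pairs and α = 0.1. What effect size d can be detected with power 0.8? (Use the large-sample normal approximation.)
d ≈ 0.23

Minimum detectable effect (paired t-test, normal approximation):
d = (z_{α/2} + z_β) / √n
d = (1.645 + 0.842) / √121
d = 2.486 / 11.000
d ≈ 0.23

By Cohen's convention (0.2 small / 0.5 medium / 0.8 large): small effect.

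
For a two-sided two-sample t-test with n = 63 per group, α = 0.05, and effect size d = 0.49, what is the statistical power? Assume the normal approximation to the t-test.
Power ≈ 0.79

Power calculation (two-sample t-test, normal approximation):
z_β = d · √(n/2) - z_{α/2}
z_β = 0.49 · √(63/2) - 1.960
z_β = 0.49 · 5.612 - 1.960
z_β = 0.790

Power = Φ(z_β) = Φ(0.790) ≈ 0.785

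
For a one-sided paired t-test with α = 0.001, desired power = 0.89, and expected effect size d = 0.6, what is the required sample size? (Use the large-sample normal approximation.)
n = 52 pairs

Sample size formula (paired t-test, normal approximation):
n = ((z_α + z_β) / d)²

z_α = 3.090 (for α = 0.001, one-sided)
z_β = 1.227 (for power = 0.89)
d = 0.6

n = ((3.090 + 1.227) / 0.6)²
n = (7.195)²
n ≈ 51.77
Round up to the next whole number: n = 52 pairs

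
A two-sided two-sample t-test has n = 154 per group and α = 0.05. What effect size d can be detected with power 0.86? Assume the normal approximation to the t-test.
d ≈ 0.35

Minimum detectable effect (two-sample t-test, normal approximation):
d = (z_{α/2} + z_β) / √(n/2)
d = (1.960 + 1.080) / √(154/2)
d = 3.040 / 8.775
d ≈ 0.35

By Cohen's convention (0.2 small / 0.5 medium / 0.8 large): small effect.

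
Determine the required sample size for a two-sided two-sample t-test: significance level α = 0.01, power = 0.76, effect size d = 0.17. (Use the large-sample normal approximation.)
n = 746 per group

Sample size formula (two-sample t-test, normal approximation):
n = 2 · ((z_{α/2} + z_β) / d)²

z_{α/2} = 2.576 (for α = 0.01, two-sided)
z_β = 0.706 (for power = 0.76)
d = 0.17

n = 2 · ((2.576 + 0.706) / 0.17)²
n = 2 · (19.306)²
n ≈ 745.44
Round up to the next whole number: n = 746 per group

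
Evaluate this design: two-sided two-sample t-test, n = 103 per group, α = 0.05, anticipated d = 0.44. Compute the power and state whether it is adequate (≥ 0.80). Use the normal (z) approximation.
Power ≈ 0.88; the study is adequately powered (power ≥ 0.80)

Power calculation (two-sample t-test, normal approximation):
z_β = d · √(n/2) - z_{α/2}
z_β = 0.44 · √(103/2) - 1.960
z_β = 0.44 · 7.176 - 1.960
z_β = 1.198

Power = Φ(z_β) = Φ(1.198) ≈ 0.884

Effect size d = 0.44 is small by Cohen's convention (0.2/0.5/0.8).

Threshold: power ≥ 0.80 is conventionally adequate.
Power ≈ 0.88 → the study is adequately powered (power ≥ 0.80).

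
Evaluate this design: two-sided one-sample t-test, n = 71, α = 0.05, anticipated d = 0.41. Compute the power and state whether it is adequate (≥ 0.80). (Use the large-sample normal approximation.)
Power ≈ 0.93; the study is adequately powered (power ≥ 0.80)

Power calculation (one-sample t-test, normal approximation):
z_β = d · √n - z_{α/2}
z_β = 0.41 · √71 - 1.960
z_β = 0.41 · 8.426 - 1.960
z_β = 1.495

Power = Φ(z_β) = Φ(1.495) ≈ 0.933

Effect size d = 0.41 is small by Cohen's convention (0.2/0.5/0.8).

Threshold: power ≥ 0.80 is conventionally adequate.
Power ≈ 0.93 → the study is adequately powered (power ≥ 0.80).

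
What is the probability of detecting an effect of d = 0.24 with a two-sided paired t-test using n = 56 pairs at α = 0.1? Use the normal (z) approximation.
Power ≈ 0.56

Power calculation (paired t-test, normal approximation):
z_β = d · √n - z_{α/2}
z_β = 0.24 · √56 - 1.645
z_β = 0.24 · 7.483 - 1.645
z_β = 0.151

Power = Φ(z_β) = Φ(0.151) ≈ 0.560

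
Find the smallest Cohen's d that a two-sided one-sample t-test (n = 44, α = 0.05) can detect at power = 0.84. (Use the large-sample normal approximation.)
d ≈ 0.45

Minimum detectable effect (one-sample t-test, normal approximation):
d = (z_{α/2} + z_β) / √n
d = (1.960 + 0.994) / √44
d = 2.954 / 6.633
d ≈ 0.45

By Cohen's convention (0.2 small / 0.5 medium / 0.8 large): small effect.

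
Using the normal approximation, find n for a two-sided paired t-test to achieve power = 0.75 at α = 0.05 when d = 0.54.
n = 24 pairs

Sample size formula (paired t-test, normal approximation):
n = ((z_{α/2} + z_β) / d)²

z_{α/2} = 1.960 (for α = 0.05, two-sided)
z_β = 0.674 (for power = 0.75)
d = 0.54

n = ((1.960 + 0.674) / 0.54)²
n = (4.878)²
n ≈ 23.79
Round up to the next whole number: n = 24 pairs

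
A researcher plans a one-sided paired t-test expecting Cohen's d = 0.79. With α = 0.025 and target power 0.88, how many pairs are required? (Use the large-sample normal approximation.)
n = 16 pairs

Sample size formula (paired t-test, normal approximation):
n = ((z_α + z_β) / d)²

z_α = 1.960 (for α = 0.025, one-sided)
z_β = 1.175 (for power = 0.88)
d = 0.79

n = ((1.960 + 1.175) / 0.79)²
n = (3.968)²
n ≈ 15.75
Round up to the next whole number: n = 16 pairs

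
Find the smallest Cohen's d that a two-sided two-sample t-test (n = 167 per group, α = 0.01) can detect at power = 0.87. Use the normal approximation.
d ≈ 0.41

Minimum detectable effect (two-sample t-test, normal approximation):
d = (z_{α/2} + z_β) / √(n/2)
d = (2.576 + 1.126) / √(167/2)
d = 3.702 / 9.138
d ≈ 0.41

By Cohen's convention (0.2 small / 0.5 medium / 0.8 large): small effect.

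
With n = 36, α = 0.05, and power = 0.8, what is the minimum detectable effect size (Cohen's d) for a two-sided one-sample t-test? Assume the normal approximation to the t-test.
d ≈ 0.47

Minimum detectable effect (one-sample t-test, normal approximation):
d = (z_{α/2} + z_β) / √n
d = (1.960 + 0.842) / √36
d = 2.802 / 6.000
d ≈ 0.47

By Cohen's convention (0.2 small / 0.5 medium / 0.8 large): small effect.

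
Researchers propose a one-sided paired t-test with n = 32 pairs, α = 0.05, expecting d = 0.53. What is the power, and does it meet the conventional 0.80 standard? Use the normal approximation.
Power ≈ 0.91; the study is adequately powered (power ≥ 0.80)

Power calculation (paired t-test, normal approximation):
z_β = d · √n - z_α
z_β = 0.53 · √32 - 1.645
z_β = 0.53 · 5.657 - 1.645
z_β = 1.353

Power = Φ(z_β) = Φ(1.353) ≈ 0.912

Effect size d = 0.53 is medium by Cohen's convention (0.2/0.5/0.8).

Threshold: power ≥ 0.80 is conventionally adequate.
Power ≈ 0.91 → the study is adequately powered (power ≥ 0.80).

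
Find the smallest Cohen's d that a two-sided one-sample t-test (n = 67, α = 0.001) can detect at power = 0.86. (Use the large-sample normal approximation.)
d ≈ 0.53

Minimum detectable effect (one-sample t-test, normal approximation):
d = (z_{α/2} + z_β) / √n
d = (3.291 + 1.080) / √67
d = 4.371 / 8.185
d ≈ 0.53

By Cohen's convention (0.2 small / 0.5 medium / 0.8 large): medium effect.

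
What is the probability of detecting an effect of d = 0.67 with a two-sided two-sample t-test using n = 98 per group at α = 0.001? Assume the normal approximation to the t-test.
Power ≈ 0.92

Power calculation (two-sample t-test, normal approximation):
z_β = d · √(n/2) - z_{α/2}
z_β = 0.67 · √(98/2) - 3.291
z_β = 0.67 · 7.000 - 3.291
z_β = 1.399

Power = Φ(z_β) = Φ(1.399) ≈ 0.919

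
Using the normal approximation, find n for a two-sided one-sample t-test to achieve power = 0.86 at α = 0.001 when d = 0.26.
n = 283

Sample size formula (one-sample t-test, normal approximation):
n = ((z_{α/2} + z_β) / d)²

z_{α/2} = 3.291 (for α = 0.001, two-sided)
z_β = 1.080 (for power = 0.86)
d = 0.26

n = ((3.291 + 1.080) / 0.26)²
n = (16.812)²
n ≈ 282.64
Round up to the next whole number: n = 283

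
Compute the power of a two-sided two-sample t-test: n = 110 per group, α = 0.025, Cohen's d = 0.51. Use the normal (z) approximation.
Power ≈ 0.94

Power calculation (two-sample t-test, normal approximation):
z_β = d · √(n/2) - z_{α/2}
z_β = 0.51 · √(110/2) - 2.241
z_β = 0.51 · 7.416 - 2.241
z_β = 1.541

Power = Φ(z_β) = Φ(1.541) ≈ 0.938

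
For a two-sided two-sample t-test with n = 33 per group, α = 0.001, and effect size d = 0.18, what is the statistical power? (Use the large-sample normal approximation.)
Power ≈ 0.01

Power calculation (two-sample t-test, normal approximation):
z_β = d · √(n/2) - z_{α/2}
z_β = 0.18 · √(33/2) - 3.291
z_β = 0.18 · 4.062 - 3.291
z_β = -2.559

Power = Φ(z_β) = Φ(-2.559) ≈ 0.005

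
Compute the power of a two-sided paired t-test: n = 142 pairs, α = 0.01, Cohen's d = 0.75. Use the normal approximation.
Power ≈ 1.00

Power calculation (paired t-test, normal approximation):
z_β = d · √n - z_{α/2}
z_β = 0.75 · √142 - 2.576
z_β = 0.75 · 11.916 - 2.576
z_β = 6.361

Power = Φ(z_β) = Φ(6.361) ≈ 1.000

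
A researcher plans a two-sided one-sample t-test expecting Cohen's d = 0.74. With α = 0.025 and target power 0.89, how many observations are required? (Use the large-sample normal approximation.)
n = 22

Sample size formula (one-sample t-test, normal approximation):
n = ((z_{α/2} + z_β) / d)²

z_{α/2} = 2.241 (for α = 0.025, two-sided)
z_β = 1.227 (for power = 0.89)
d = 0.74

n = ((2.241 + 1.227) / 0.74)²
n = (4.686)²
n ≈ 21.96
Round up to the next whole number: n = 22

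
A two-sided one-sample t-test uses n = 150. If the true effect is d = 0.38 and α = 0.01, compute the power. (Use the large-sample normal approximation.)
Power ≈ 0.98

Power calculation (one-sample t-test, normal approximation):
z_β = d · √n - z_{α/2}
z_β = 0.38 · √150 - 2.576
z_β = 0.38 · 12.247 - 2.576
z_β = 2.078

Power = Φ(z_β) = Φ(2.078) ≈ 0.981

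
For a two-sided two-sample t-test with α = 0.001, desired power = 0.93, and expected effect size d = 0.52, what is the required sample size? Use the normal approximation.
n = 169 per group

Sample size formula (two-sample t-test, normal approximation):
n = 2 · ((z_{α/2} + z_β) / d)²

z_{α/2} = 3.291 (for α = 0.001, two-sided)
z_β = 1.476 (for power = 0.93)
d = 0.52

n = 2 · ((3.291 + 1.476) / 0.52)²
n = 2 · (9.167)²
n ≈ 168.07
Round up to the next whole number: n = 169 per group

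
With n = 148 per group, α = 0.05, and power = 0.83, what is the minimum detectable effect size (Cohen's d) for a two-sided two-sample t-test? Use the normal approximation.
d ≈ 0.34

Minimum detectable effect (two-sample t-test, normal approximation):
d = (z_{α/2} + z_β) / √(n/2)
d = (1.960 + 0.954) / √(148/2)
d = 2.914 / 8.602
d ≈ 0.34

By Cohen's convention (0.2 small / 0.5 medium / 0.8 large): small effect.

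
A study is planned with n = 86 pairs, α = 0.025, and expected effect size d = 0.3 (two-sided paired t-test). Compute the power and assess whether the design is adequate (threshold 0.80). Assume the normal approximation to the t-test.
Power ≈ 0.71; the study is underpowered (power < 0.80)

Power calculation (paired t-test, normal approximation):
z_β = d · √n - z_{α/2}
z_β = 0.3 · √86 - 2.241
z_β = 0.3 · 9.274 - 2.241
z_β = 0.541

Power = Φ(z_β) = Φ(0.541) ≈ 0.706

Effect size d = 0.3 is small by Cohen's convention (0.2/0.5/0.8).

Threshold: power ≥ 0.80 is conventionally adequate.
Power ≈ 0.71 → the study is underpowered (power < 0.80).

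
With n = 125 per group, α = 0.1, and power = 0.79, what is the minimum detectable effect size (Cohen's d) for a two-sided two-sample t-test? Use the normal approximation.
d ≈ 0.31

Minimum detectable effect (two-sample t-test, normal approximation):
d = (z_{α/2} + z_β) / √(n/2)
d = (1.645 + 0.806) / √(125/2)
d = 2.451 / 7.906
d ≈ 0.31

By Cohen's convention (0.2 small / 0.5 medium / 0.8 large): small effect.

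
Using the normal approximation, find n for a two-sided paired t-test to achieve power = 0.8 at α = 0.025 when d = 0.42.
n = 54 pairs

Sample size formula (paired t-test, normal approximation):
n = ((z_{α/2} + z_β) / d)²

z_{α/2} = 2.241 (for α = 0.025, two-sided)
z_β = 0.842 (for power = 0.8)
d = 0.42

n = ((2.241 + 0.842) / 0.42)²
n = (7.340)²
n ≈ 53.88
Round up to the next whole number: n = 54 pairs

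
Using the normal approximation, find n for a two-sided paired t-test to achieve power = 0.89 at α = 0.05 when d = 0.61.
n = 28 pairs

Sample size formula (paired t-test, normal approximation):
n = ((z_{α/2} + z_β) / d)²

z_{α/2} = 1.960 (for α = 0.05, two-sided)
z_β = 1.227 (for power = 0.89)
d = 0.61

n = ((1.960 + 1.227) / 0.61)²
n = (5.225)²
n ≈ 27.30
Round up to the next whole number: n = 28 pairs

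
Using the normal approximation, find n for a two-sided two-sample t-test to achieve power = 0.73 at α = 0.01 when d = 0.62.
n = 53 per group

Sample size formula (two-sample t-test, normal approximation):
n = 2 · ((z_{α/2} + z_β) / d)²

z_{α/2} = 2.576 (for α = 0.01, two-sided)
z_β = 0.613 (for power = 0.73)
d = 0.62

n = 2 · ((2.576 + 0.613) / 0.62)²
n = 2 · (5.144)²
n ≈ 52.92
Round up to the next whole number: n = 53 per group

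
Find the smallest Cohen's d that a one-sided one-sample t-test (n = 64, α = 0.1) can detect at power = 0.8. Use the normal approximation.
d ≈ 0.27

Minimum detectable effect (one-sample t-test, normal approximation):
d = (z_α + z_β) / √n
d = (1.282 + 0.842) / √64
d = 2.123 / 8.000
d ≈ 0.27

By Cohen's convention (0.2 small / 0.5 medium / 0.8 large): small effect.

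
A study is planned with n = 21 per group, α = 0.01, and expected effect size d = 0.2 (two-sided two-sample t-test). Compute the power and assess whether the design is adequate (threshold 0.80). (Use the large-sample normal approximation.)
Power ≈ 0.03; the study is underpowered (power < 0.80)

Power calculation (two-sample t-test, normal approximation):
z_β = d · √(n/2) - z_{α/2}
z_β = 0.2 · √(21/2) - 2.576
z_β = 0.2 · 3.240 - 2.576
z_β = -1.928

Power = Φ(z_β) = Φ(-1.928) ≈ 0.027

Effect size d = 0.2 is small by Cohen's convention (0.2/0.5/0.8).

Threshold: power ≥ 0.80 is conventionally adequate.
Power ≈ 0.03 → the study is underpowered (power < 0.80).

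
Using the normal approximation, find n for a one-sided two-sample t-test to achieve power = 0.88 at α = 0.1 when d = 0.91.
n = 15 per group

Sample size formula (two-sample t-test, normal approximation):
n = 2 · ((z_α + z_β) / d)²

z_α = 1.282 (for α = 0.1, one-sided)
z_β = 1.175 (for power = 0.88)
d = 0.91

n = 2 · ((1.282 + 1.175) / 0.91)²
n = 2 · (2.700)²
n ≈ 14.58
Round up to the next whole number: n = 15 per group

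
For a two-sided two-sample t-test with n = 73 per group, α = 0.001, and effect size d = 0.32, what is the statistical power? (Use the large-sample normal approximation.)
Power ≈ 0.09

Power calculation (two-sample t-test, normal approximation):
z_β = d · √(n/2) - z_{α/2}
z_β = 0.32 · √(73/2) - 3.291
z_β = 0.32 · 6.042 - 3.291
z_β = -1.357

Power = Φ(z_β) = Φ(-1.357) ≈ 0.087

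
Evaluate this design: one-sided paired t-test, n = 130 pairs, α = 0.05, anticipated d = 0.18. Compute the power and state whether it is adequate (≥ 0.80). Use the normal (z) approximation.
Power ≈ 0.66; the study is underpowered (power < 0.80)

Power calculation (paired t-test, normal approximation):
z_β = d · √n - z_α
z_β = 0.18 · √130 - 1.645
z_β = 0.18 · 11.402 - 1.645
z_β = 0.407

Power = Φ(z_β) = Φ(0.407) ≈ 0.658

Effect size d = 0.18 is very small by Cohen's convention (0.2/0.5/0.8).

Threshold: power ≥ 0.80 is conventionally adequate.
Power ≈ 0.66 → the study is underpowered (power < 0.80).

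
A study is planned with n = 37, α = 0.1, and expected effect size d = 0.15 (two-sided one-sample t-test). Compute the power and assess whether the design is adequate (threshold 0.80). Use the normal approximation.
Power ≈ 0.23; the study is underpowered (power < 0.80)

Power calculation (one-sample t-test, normal approximation):
z_β = d · √n - z_{α/2}
z_β = 0.15 · √37 - 1.645
z_β = 0.15 · 6.083 - 1.645
z_β = -0.732

Power = Φ(z_β) = Φ(-0.732) ≈ 0.232

Effect size d = 0.15 is very small by Cohen's convention (0.2/0.5/0.8).

Threshold: power ≥ 0.80 is conventionally adequate.
Power ≈ 0.23 → the study is underpowered (power < 0.80).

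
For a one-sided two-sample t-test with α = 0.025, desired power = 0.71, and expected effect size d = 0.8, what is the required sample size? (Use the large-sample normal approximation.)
n = 20 per group

Sample size formula (two-sample t-test, normal approximation):
n = 2 · ((z_α + z_β) / d)²

z_α = 1.960 (for α = 0.025, one-sided)
z_β = 0.553 (for power = 0.71)
d = 0.8

n = 2 · ((1.960 + 0.553) / 0.8)²
n = 2 · (3.141)²
n ≈ 19.73
Round up to the next whole number: n = 20 per group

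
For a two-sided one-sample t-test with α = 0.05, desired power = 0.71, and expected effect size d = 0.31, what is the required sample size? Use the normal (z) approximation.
n = 66

Sample size formula (one-sample t-test, normal approximation):
n = ((z_{α/2} + z_β) / d)²

z_{α/2} = 1.960 (for α = 0.05, two-sided)
z_β = 0.553 (for power = 0.71)
d = 0.31

n = ((1.960 + 0.553) / 0.31)²
n = (8.106)²
n ≈ 65.71
Round up to the next whole number: n = 66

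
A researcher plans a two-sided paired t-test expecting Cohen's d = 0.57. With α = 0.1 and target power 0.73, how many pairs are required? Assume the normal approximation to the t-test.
n = 16 pairs

Sample size formula (paired t-test, normal approximation):
n = ((z_{α/2} + z_β) / d)²

z_{α/2} = 1.645 (for α = 0.1, two-sided)
z_β = 0.613 (for power = 0.73)
d = 0.57

n = ((1.645 + 0.613) / 0.57)²
n = (3.961)²
n ≈ 15.69
Round up to the next whole number: n = 16 pairs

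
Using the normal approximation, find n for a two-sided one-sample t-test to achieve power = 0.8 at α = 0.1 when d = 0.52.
n = 23

Sample size formula (one-sample t-test, normal approximation):
n = ((z_{α/2} + z_β) / d)²

z_{α/2} = 1.645 (for α = 0.1, two-sided)
z_β = 0.842 (for power = 0.8)
d = 0.52

n = ((1.645 + 0.842) / 0.52)²
n = (4.783)²
n ≈ 22.88
Round up to the next whole number: n = 23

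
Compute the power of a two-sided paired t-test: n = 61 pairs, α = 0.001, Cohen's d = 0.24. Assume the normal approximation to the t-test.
Power ≈ 0.08

Power calculation (paired t-test, normal approximation):
z_β = d · √n - z_{α/2}
z_β = 0.24 · √61 - 3.291
z_β = 0.24 · 7.810 - 3.291
z_β = -1.416

Power = Φ(z_β) = Φ(-1.416) ≈ 0.078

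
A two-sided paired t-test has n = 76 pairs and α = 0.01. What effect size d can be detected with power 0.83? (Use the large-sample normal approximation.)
d ≈ 0.40

Minimum detectable effect (paired t-test, normal approximation):
d = (z_{α/2} + z_β) / √n
d = (2.576 + 0.954) / √76
d = 3.530 / 8.718
d ≈ 0.40

By Cohen's convention (0.2 small / 0.5 medium / 0.8 large): small effect.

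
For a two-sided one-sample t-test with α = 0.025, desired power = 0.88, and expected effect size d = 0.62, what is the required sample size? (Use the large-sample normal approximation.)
n = 31

Sample size formula (one-sample t-test, normal approximation):
n = ((z_{α/2} + z_β) / d)²

z_{α/2} = 2.241 (for α = 0.025, two-sided)
z_β = 1.175 (for power = 0.88)
d = 0.62

n = ((2.241 + 1.175) / 0.62)²
n = (5.510)²
n ≈ 30.36
Round up to the next whole number: n = 31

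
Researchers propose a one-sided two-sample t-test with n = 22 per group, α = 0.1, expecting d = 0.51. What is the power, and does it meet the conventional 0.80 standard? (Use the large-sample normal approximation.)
Power ≈ 0.66; the study is underpowered (power < 0.80)

Power calculation (two-sample t-test, normal approximation):
z_β = d · √(n/2) - z_α
z_β = 0.51 · √(22/2) - 1.282
z_β = 0.51 · 3.317 - 1.282
z_β = 0.410

Power = Φ(z_β) = Φ(0.410) ≈ 0.659

Effect size d = 0.51 is medium by Cohen's convention (0.2/0.5/0.8).

Threshold: power ≥ 0.80 is conventionally adequate.
Power ≈ 0.66 → the study is underpowered (power < 0.80).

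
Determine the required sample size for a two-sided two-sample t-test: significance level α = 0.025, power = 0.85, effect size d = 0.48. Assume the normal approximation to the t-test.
n = 94 per group

Sample size formula (two-sample t-test, normal approximation):
n = 2 · ((z_{α/2} + z_β) / d)²

z_{α/2} = 2.241 (for α = 0.025, two-sided)
z_β = 1.036 (for power = 0.85)
d = 0.48

n = 2 · ((2.241 + 1.036) / 0.48)²
n = 2 · (6.827)²
n ≈ 93.22
Round up to the next whole number: n = 94 per group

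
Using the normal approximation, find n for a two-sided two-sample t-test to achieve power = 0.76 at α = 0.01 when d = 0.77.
n = 37 per group

Sample size formula (two-sample t-test, normal approximation):
n = 2 · ((z_{α/2} + z_β) / d)²

z_{α/2} = 2.576 (for α = 0.01, two-sided)
z_β = 0.706 (for power = 0.76)
d = 0.77

n = 2 · ((2.576 + 0.706) / 0.77)²
n = 2 · (4.262)²
n ≈ 36.33
Round up to the next whole number: n = 37 per group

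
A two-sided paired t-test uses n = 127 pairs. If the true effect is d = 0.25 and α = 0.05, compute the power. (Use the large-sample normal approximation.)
Power ≈ 0.80

Power calculation (paired t-test, normal approximation):
z_β = d · √n - z_{α/2}
z_β = 0.25 · √127 - 1.960
z_β = 0.25 · 11.269 - 1.960
z_β = 0.857

Power = Φ(z_β) = Φ(0.857) ≈ 0.804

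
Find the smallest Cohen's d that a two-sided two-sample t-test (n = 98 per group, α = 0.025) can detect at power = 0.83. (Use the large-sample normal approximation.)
d ≈ 0.46

Minimum detectable effect (two-sample t-test, normal approximation):
d = (z_{α/2} + z_β) / √(n/2)
d = (2.241 + 0.954) / √(98/2)
d = 3.196 / 7.000
d ≈ 0.46

By Cohen's convention (0.2 small / 0.5 medium / 0.8 large): small effect.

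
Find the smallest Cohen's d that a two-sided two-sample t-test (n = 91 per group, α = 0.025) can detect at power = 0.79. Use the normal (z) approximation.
d ≈ 0.45

Minimum detectable effect (two-sample t-test, normal approximation):
d = (z_{α/2} + z_β) / √(n/2)
d = (2.241 + 0.806) / √(91/2)
d = 3.048 / 6.745
d ≈ 0.45

By Cohen's convention (0.2 small / 0.5 medium / 0.8 large): small effect.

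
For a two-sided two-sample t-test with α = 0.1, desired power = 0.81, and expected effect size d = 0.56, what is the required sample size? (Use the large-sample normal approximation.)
n = 41 per group

Sample size formula (two-sample t-test, normal approximation):
n = 2 · ((z_{α/2} + z_β) / d)²

z_{α/2} = 1.645 (for α = 0.1, two-sided)
z_β = 0.878 (for power = 0.81)
d = 0.56

n = 2 · ((1.645 + 0.878) / 0.56)²
n = 2 · (4.505)²
n ≈ 40.59
Round up to the next whole number: n = 41 per group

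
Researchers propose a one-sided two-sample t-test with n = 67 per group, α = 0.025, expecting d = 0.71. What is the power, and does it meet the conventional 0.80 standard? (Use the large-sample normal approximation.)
Power ≈ 0.98; the study is adequately powered (power ≥ 0.80)

Power calculation (two-sample t-test, normal approximation):
z_β = d · √(n/2) - z_α
z_β = 0.71 · √(67/2) - 1.960
z_β = 0.71 · 5.788 - 1.960
z_β = 2.149

Power = Φ(z_β) = Φ(2.149) ≈ 0.984

Effect size d = 0.71 is medium by Cohen's convention (0.2/0.5/0.8).

Threshold: power ≥ 0.80 is conventionally adequate.
Power ≈ 0.98 → the study is adequately powered (power ≥ 0.80).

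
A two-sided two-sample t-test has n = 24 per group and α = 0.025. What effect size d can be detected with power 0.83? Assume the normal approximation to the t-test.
d ≈ 0.92

Minimum detectable effect (two-sample t-test, normal approximation):
d = (z_{α/2} + z_β) / √(n/2)
d = (2.241 + 0.954) / √(24/2)
d = 3.196 / 3.464
d ≈ 0.92

By Cohen's convention (0.2 small / 0.5 medium / 0.8 large): large effect.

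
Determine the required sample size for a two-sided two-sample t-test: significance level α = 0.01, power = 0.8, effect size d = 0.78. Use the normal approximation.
n = 39 per group

Sample size formula (two-sample t-test, normal approximation):
n = 2 · ((z_{α/2} + z_β) / d)²

z_{α/2} = 2.576 (for α = 0.01, two-sided)
z_β = 0.842 (for power = 0.8)
d = 0.78

n = 2 · ((2.576 + 0.842) / 0.78)²
n = 2 · (4.382)²
n ≈ 38.40
Round up to the next whole number: n = 39 per group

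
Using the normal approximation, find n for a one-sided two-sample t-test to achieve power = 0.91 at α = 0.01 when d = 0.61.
n = 73 per group

Sample size formula (two-sample t-test, normal approximation):
n = 2 · ((z_α + z_β) / d)²

z_α = 2.326 (for α = 0.01, one-sided)
z_β = 1.341 (for power = 0.91)
d = 0.61

n = 2 · ((2.326 + 1.341) / 0.61)²
n = 2 · (6.011)²
n ≈ 72.26
Round up to the next whole number: n = 73 per group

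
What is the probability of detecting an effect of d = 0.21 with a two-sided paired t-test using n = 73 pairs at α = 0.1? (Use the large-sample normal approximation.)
Power ≈ 0.56

Power calculation (paired t-test, normal approximation):
z_β = d · √n - z_{α/2}
z_β = 0.21 · √73 - 1.645
z_β = 0.21 · 8.544 - 1.645
z_β = 0.149

Power = Φ(z_β) = Φ(0.149) ≈ 0.559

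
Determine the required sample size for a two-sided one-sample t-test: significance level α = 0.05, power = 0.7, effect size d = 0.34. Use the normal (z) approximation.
n = 54

Sample size formula (one-sample t-test, normal approximation):
n = ((z_{α/2} + z_β) / d)²

z_{α/2} = 1.960 (for α = 0.05, two-sided)
z_β = 0.524 (for power = 0.7)
d = 0.34

n = ((1.960 + 0.524) / 0.34)²
n = (7.306)²
n ≈ 53.38
Round up to the next whole number: n = 54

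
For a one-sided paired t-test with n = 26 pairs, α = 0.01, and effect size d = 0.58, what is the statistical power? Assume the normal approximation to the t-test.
Power ≈ 0.74

Power calculation (paired t-test, normal approximation):
z_β = d · √n - z_α
z_β = 0.58 · √26 - 2.326
z_β = 0.58 · 5.099 - 2.326
z_β = 0.631

Power = Φ(z_β) = Φ(0.631) ≈ 0.736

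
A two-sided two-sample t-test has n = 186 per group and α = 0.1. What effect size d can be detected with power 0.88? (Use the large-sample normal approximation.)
d ≈ 0.29

Minimum detectable effect (two-sample t-test, normal approximation):
d = (z_{α/2} + z_β) / √(n/2)
d = (1.645 + 1.175) / √(186/2)
d = 2.820 / 9.644
d ≈ 0.29

By Cohen's convention (0.2 small / 0.5 medium / 0.8 large): small effect.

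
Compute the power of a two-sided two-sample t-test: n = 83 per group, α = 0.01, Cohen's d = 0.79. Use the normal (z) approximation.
Power ≈ 0.99

Power calculation (two-sample t-test, normal approximation):
z_β = d · √(n/2) - z_{α/2}
z_β = 0.79 · √(83/2) - 2.576
z_β = 0.79 · 6.442 - 2.576
z_β = 2.513

Power = Φ(z_β) = Φ(2.513) ≈ 0.994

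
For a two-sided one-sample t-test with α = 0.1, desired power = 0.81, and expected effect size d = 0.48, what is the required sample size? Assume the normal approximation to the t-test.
n = 28

Sample size formula (one-sample t-test, normal approximation):
n = ((z_{α/2} + z_β) / d)²

z_{α/2} = 1.645 (for α = 0.1, two-sided)
z_β = 0.878 (for power = 0.81)
d = 0.48

n = ((1.645 + 0.878) / 0.48)²
n = (5.256)²
n ≈ 27.63
Round up to the next whole number: n = 28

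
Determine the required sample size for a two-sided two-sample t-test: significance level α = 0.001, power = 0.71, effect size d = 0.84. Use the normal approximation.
n = 42 per group

Sample size formula (two-sample t-test, normal approximation):
n = 2 · ((z_{α/2} + z_β) / d)²

z_{α/2} = 3.291 (for α = 0.001, two-sided)
z_β = 0.553 (for power = 0.71)
d = 0.84

n = 2 · ((3.291 + 0.553) / 0.84)²
n = 2 · (4.576)²
n ≈ 41.88
Round up to the next whole number: n = 42 per group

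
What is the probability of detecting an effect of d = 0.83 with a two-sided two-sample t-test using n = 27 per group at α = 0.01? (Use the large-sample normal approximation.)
Power ≈ 0.68

Power calculation (two-sample t-test, normal approximation):
z_β = d · √(n/2) - z_{α/2}
z_β = 0.83 · √(27/2) - 2.576
z_β = 0.83 · 3.674 - 2.576
z_β = 0.474

Power = Φ(z_β) = Φ(0.474) ≈ 0.682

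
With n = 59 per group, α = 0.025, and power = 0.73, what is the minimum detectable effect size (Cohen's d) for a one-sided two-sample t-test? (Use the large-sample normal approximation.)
d ≈ 0.47

Minimum detectable effect (two-sample t-test, normal approximation):
d = (z_α + z_β) / √(n/2)
d = (1.960 + 0.613) / √(59/2)
d = 2.573 / 5.431
d ≈ 0.47

By Cohen's convention (0.2 small / 0.5 medium / 0.8 large): small effect.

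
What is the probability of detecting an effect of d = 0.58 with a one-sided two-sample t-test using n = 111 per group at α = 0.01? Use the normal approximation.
Power ≈ 0.98

Power calculation (two-sample t-test, normal approximation):
z_β = d · √(n/2) - z_α
z_β = 0.58 · √(111/2) - 2.326
z_β = 0.58 · 7.450 - 2.326
z_β = 1.995

Power = Φ(z_β) = Φ(1.995) ≈ 0.977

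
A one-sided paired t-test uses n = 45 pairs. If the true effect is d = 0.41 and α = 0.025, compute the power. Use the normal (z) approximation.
Power ≈ 0.79

Power calculation (paired t-test, normal approximation):
z_β = d · √n - z_α
z_β = 0.41 · √45 - 1.960
z_β = 0.41 · 6.708 - 1.960
z_β = 0.790

Power = Φ(z_β) = Φ(0.790) ≈ 0.785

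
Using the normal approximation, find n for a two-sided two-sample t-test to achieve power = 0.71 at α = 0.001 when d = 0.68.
n = 64 per group

Sample size formula (two-sample t-test, normal approximation):
n = 2 · ((z_{α/2} + z_β) / d)²

z_{α/2} = 3.291 (for α = 0.001, two-sided)
z_β = 0.553 (for power = 0.71)
d = 0.68

n = 2 · ((3.291 + 0.553) / 0.68)²
n = 2 · (5.653)²
n ≈ 63.91
Round up to the next whole number: n = 64 per group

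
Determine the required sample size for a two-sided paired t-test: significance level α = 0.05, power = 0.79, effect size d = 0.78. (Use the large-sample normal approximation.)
n = 13 pairs

Sample size formula (paired t-test, normal approximation):
n = ((z_{α/2} + z_β) / d)²

z_{α/2} = 1.960 (for α = 0.05, two-sided)
z_β = 0.806 (for power = 0.79)
d = 0.78

n = ((1.960 + 0.806) / 0.78)²
n = (3.546)²
n ≈ 12.57
Round up to the next whole number: n = 13 pairs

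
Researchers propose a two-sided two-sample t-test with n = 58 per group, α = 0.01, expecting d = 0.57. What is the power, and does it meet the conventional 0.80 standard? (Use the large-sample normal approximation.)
Power ≈ 0.69; the study is underpowered (power < 0.80)

Power calculation (two-sample t-test, normal approximation):
z_β = d · √(n/2) - z_{α/2}
z_β = 0.57 · √(58/2) - 2.576
z_β = 0.57 · 5.385 - 2.576
z_β = 0.494

Power = Φ(z_β) = Φ(0.494) ≈ 0.689

Effect size d = 0.57 is medium by Cohen's convention (0.2/0.5/0.8).

Threshold: power ≥ 0.80 is conventionally adequate.
Power ≈ 0.69 → the study is underpowered (power < 0.80).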